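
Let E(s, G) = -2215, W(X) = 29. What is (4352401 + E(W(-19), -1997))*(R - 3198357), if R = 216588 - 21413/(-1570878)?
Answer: -1132013932545626613/87271 ≈ -1.2971e+13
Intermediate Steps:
R = 340233345677/1570878 (R = 216588 - 21413*(-1/1570878) = 216588 + 21413/1570878 = 340233345677/1570878 ≈ 2.1659e+5)
(4352401 + E(W(-19), -1997))*(R - 3198357) = (4352401 - 2215)*(340233345677/1570878 - 3198357) = 4350186*(-4683995301769/1570878) = -1132013932545626613/87271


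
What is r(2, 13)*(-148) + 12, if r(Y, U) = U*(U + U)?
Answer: -50012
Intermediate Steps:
r(Y, U) = 2*U**2 (r(Y, U) = U*(2*U) = 2*U**2)
r(2, 13)*(-148) + 12 = (2*13**2)*(-148) + 12 = (2*169)*(-148) + 12 = 338*(-148) + 12 = -50024 + 12 = -50012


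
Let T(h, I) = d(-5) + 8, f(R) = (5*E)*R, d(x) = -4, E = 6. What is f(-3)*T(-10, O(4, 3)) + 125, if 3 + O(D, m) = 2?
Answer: -235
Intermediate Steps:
O(D, m) = -1 (O(D, m) = -3 + 2 = -1)
f(R) = 30*R (f(R) = (5*6)*R = 30*R)
T(h, I) = 4 (T(h, I) = -4 + 8 = 4)
f(-3)*T(-10, O(4, 3)) + 125 = (30*(-3))*4 + 125 = -90*4 + 125 = -360 + 125 = -235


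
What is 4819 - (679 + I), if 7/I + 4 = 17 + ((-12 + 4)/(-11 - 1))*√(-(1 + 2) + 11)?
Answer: 6163641/1489 + 84*√2/1489 ≈ 4139.5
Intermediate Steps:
I = 7/(13 + 4*√2/3) (I = 7/(-4 + (17 + ((-12 + 4)/(-11 - 1))*√(-(1 + 2) + 11))) = 7/(-4 + (17 + (-8/(-12))*√(-1*3 + 11))) = 7/(-4 + (17 + (-8*(-1/12))*√(-3 + 11))) = 7/(-4 + (17 + 2*√8/3)) = 7/(-4 + (17 + 2*(2*√2)/3)) = 7/(-4 + (17 + 4*√2/3)) = 7/(13 + 4*√2/3) ≈ 0.47025)
4819 - (679 + I) = 4819 - (679 + (819/1489 - 84*√2/1489)) = 4819 - (1011850/1489 - 84*√2/1489) = 4819 + (-1011850/1489 + 84*√2/1489) = 6163641/1489 + 84*√2/1489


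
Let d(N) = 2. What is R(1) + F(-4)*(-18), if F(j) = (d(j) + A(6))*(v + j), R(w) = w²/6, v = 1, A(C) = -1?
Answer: 325/6 ≈ 54.167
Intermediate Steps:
R(w) = w²/6 (R(w) = w²*(⅙) = w²/6)
F(j) = 1 + j (F(j) = (2 - 1)*(1 + j) = 1*(1 + j) = 1 + j)
R(1) + F(-4)*(-18) = (⅙)*1² + (1 - 4)*(-18) = (⅙)*1 - 3*(-18) = ⅙ + 54 = 325/6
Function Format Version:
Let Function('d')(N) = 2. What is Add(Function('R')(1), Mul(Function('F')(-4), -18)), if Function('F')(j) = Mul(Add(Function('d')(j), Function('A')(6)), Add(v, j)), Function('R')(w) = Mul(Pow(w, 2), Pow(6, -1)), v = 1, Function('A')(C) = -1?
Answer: Rational(325, 6) ≈ 54.167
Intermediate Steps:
Function('R')(w) = Mul(Rational(1, 6), Pow(w, 2)) (Function('R')(w) = Mul(Pow(w, 2), Rational(1, 6)) = Mul(Rational(1, 6), Pow(w, 2)))
Function('F')(j) = Add(1, j) (Function('F')(j) = Mul(Add(2, -1), Add(1, j)) = Mul(1, Add(1, j)) = Add(1, j))
Add(Function('R')(1), Mul(Function('F')(-4), -18)) = Add(Mul(Rational(1, 6), Pow(1, 2)), Mul(Add(1, -4), -18)) = Add(Mul(Rational(1, 6), 1), Mul(-3, -18)) = Add(Rational(1, 6), 54) = Rational(325, 6)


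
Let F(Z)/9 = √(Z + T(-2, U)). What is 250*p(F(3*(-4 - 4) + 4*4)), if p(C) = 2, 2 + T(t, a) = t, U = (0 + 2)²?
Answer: 500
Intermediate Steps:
U = 4 (U = 2² = 4)
T(t, a) = -2 + t
F(Z) = 9*√(-4 + Z) (F(Z) = 9*√(Z + (-2 - 2)) = 9*√(Z - 4) = 9*√(-4 + Z))
250*p(F(3*(-4 - 4) + 4*4)) = 250*2 = 500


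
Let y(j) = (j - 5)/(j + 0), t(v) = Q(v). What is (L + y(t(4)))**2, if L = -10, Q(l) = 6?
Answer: 3481/36 ≈ 96.694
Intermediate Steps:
t(v) = 6
y(j) = (-5 + j)/j
(L + y(t(4)))**2 = (-10 + (-5 + 6)/6)**2 = (-10 + (1/6)*1)**2 = (-10 + 1/6)**2 = (-59/6)**2 = 3481/36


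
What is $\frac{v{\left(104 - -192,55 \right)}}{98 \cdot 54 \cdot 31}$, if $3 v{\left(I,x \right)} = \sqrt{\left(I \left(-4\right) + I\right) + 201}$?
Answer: $\frac{i \sqrt{687}}{492156} \approx 5.3257 \cdot 10^{-5} i$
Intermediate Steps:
$v{\left(I,x \right)} = \frac{\sqrt{201 - 3 I}}{3}$ ($v{\left(I,x \right)} = \frac{\sqrt{\left(I \left(-4\right) + I\right) + 201}}{3} = \frac{\sqrt{\left(- 4 I + I\right) + 201}}{3} = \frac{\sqrt{- 3 I + 201}}{3} = \frac{\sqrt{201 - 3 I}}{3}$)
$\frac{v{\left(104 - -192,55 \right)}}{98 \cdot 54 \cdot 31} = \frac{\frac{1}{3} \sqrt{201 - 3 \left(104 - -192\right)}}{98 \cdot 54 \cdot 31} = \frac{\frac{1}{3} \sqrt{201 - 3 \left(104 + 192\right)}}{5292 \cdot 31} = \frac{\frac{1}{3} \sqrt{201 - 888}}{164052} = \frac{\sqrt{201 - 888}}{3} \cdot \frac{1}{164052} = \frac{\sqrt{-687}}{3} \cdot \frac{1}{164052} = \frac{i \sqrt{687}}{3} \cdot \frac{1}{164052} = \frac{i \sqrt{687}}{492156}$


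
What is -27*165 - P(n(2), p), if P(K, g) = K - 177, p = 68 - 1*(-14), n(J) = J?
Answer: -4280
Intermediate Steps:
p = 82 (p = 68 + 14 = 82)
P(K, g) = -177 + K
-27*165 - P(n(2), p) = -27*165 - (-177 + 2) = -4455 - 1*(-175) = -4455 + 175 = -4280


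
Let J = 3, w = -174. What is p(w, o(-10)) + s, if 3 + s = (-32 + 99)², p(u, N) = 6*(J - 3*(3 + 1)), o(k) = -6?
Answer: 4432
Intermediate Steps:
p(u, N) = -54 (p(u, N) = 6*(3 - 3*(3 + 1)) = 6*(3 - 3*4) = 6*(3 - 12) = 6*(-9) = -54)
s = 4486 (s = -3 + (-32 + 99)² = -3 + 67² = -3 + 4489 = 4486)
p(w, o(-10)) + s = -54 + 4486 = 4432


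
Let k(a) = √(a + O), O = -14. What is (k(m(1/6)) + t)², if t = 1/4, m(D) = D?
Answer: -661/48 + I*√498/12 ≈ -13.771 + 1.8597*I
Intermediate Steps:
t = ¼ ≈ 0.25000
k(a) = √(-14 + a) (k(a) = √(a - 14) = √(-14 + a))
(k(m(1/6)) + t)² = (√(-14 + 1/6) + ¼)² = (√(-14 + ⅙) + ¼)² = (√(-83/6) + ¼)² = (I*√498/6 + ¼)² = (¼ + I*√498/6)²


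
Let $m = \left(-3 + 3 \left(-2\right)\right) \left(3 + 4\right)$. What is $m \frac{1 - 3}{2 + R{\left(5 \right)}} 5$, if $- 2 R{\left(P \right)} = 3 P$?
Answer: $- \frac{1260}{11} \approx -114.55$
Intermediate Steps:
$m = -63$ ($m = \left(-3 - 6\right) 7 = \left(-9\right) 7 = -63$)
$R{\left(P \right)} = - \frac{3 P}{2}$
$m \frac{1 - 3}{2 + R{\left(5 \right)}} 5 = - 63 \frac{1 - 3}{2 - \frac{15}{2}} \cdot 5 = - 63 \left(- \frac{2}{2 - \frac{15}{2}}\right) 5 = - 63 \left(- \frac{2}{- \frac{11}{2}}\right) 5 = - 63 \left(\left(-2\right) \left(- \frac{2}{11}\right)\right) 5 = \left(-63\right) \frac{4}{11} \cdot 5 = \left(- \frac{252}{11}\right) 5 = - \frac{1260}{11}$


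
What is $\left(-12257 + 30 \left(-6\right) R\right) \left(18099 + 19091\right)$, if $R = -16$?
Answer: $-348730630$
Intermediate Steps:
$\left(-12257 + 30 \left(-6\right) R\right) \left(18099 + 19091\right) = \left(-12257 + 30 \left(-6\right) \left(-16\right)\right) \left(18099 + 19091\right) = \left(-12257 - -2880\right) 37190 = \left(-12257 + 2880\right) 37190 = \left(-9377\right) 37190 = -348730630$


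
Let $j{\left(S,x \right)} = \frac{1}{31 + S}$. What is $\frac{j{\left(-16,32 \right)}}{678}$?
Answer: $\frac{1}{10170} \approx 9.8328 \cdot 10^{-5}$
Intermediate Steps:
$\frac{j{\left(-16,32 \right)}}{678} = \frac{1}{\left(31 - 16\right) 678} = \frac{1}{15} \cdot \frac{1}{678} = \frac{1}{10170}$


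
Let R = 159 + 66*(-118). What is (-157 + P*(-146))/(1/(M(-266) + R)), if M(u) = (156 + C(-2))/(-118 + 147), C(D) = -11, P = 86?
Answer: 96923912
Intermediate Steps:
M(u) = 5 (M(u) = (156 - 11)/(-118 + 147) = 145/29 = 145*(1/29) = 5)
R = -7629 (R = 159 - 7788 = -7629)
(-157 + P*(-146))/(1/(M(-266) + R)) = (-157 + 86*(-146))/(1/(5 - 7629)) = (-157 - 12556)/(1/(-7624)) = -12713/(-1/7624) = -12713*(-7624) = 96923912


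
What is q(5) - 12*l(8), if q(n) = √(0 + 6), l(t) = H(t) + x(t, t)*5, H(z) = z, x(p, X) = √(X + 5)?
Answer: -96 + √6 - 60*√13 ≈ -309.88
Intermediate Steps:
x(p, X) = √(5 + X)
l(t) = t + 5*√(5 + t) (l(t) = t + √(5 + t)*5 = t + 5*√(5 + t))
q(n) = √6
q(5) - 12*l(8) = √6 - 12*(8 + 5*√(5 + 8)) = √6 - 12*(8 + 5*√13) = √6 + (-96 - 60*√13) = -96 + √6 - 60*√13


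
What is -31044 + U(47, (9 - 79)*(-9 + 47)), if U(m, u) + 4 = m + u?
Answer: -33661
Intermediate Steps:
U(m, u) = -4 + m + u (U(m, u) = -4 + (m + u) = -4 + m + u)
-31044 + U(47, (9 - 79)*(-9 + 47)) = -31044 + (-4 + 47 + (9 - 79)*(-9 + 47)) = -31044 + (-4 + 47 - 70*38) = -31044 + (-4 + 47 - 2660) = -31044 - 2617 = -33661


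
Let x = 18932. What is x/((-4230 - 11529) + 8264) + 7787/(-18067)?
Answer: -400408009/135412165 ≈ -2.9570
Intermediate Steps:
x/((-4230 - 11529) + 8264) + 7787/(-18067) = 18932/((-4230 - 11529) + 8264) + 7787/(-18067) = 18932/(-15759 + 8264) + 7787*(-1/18067) = 18932/(-7495) - 7787/18067 = 18932*(-1/7495) - 7787/18067 = -18932/7495 - 7787/18067 = -400408009/135412165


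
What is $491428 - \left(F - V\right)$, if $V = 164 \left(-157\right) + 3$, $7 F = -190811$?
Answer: $\frac{3450592}{7} \approx 4.9294 \cdot 10^{5}$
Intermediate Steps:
$F = - \frac{190811}{7}$ ($F = \frac{1}{7} \left(-190811\right) = - \frac{190811}{7} \approx -27259.0$)
$V = -25745$ ($V = -25748 + 3 = -25745$)
$491428 - \left(F - V\right) = 491428 - - \frac{10596}{7} = 491428 + \left(-25745 + \frac{190811}{7}\right) = 491428 + \frac{10596}{7} = \frac{3450592}{7}$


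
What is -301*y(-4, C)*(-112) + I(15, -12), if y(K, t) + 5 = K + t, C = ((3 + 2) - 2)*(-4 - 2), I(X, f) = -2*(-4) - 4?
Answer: -910220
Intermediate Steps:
I(X, f) = 4 (I(X, f) = 8 - 4 = 4)
C = -18 (C = (5 - 2)*(-6) = 3*(-6) = -18)
y(K, t) = -5 + K + t (y(K, t) = -5 + (K + t) = -5 + K + t)
-301*y(-4, C)*(-112) + I(15, -12) = -301*(-5 - 4 - 18)*(-112) + 4 = -(-8127)*(-112) + 4 = -301*3024 + 4 = -910224 + 4 = -910220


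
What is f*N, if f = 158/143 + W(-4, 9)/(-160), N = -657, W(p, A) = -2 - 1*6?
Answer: -2170071/2860 ≈ -758.77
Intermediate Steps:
W(p, A) = -8 (W(p, A) = -2 - 6 = -8)
f = 3303/2860 (f = 158/143 - 8/(-160) = 158*(1/143) - 8*(-1/160) = 158/143 + 1/20 = 3303/2860 ≈ 1.1549)
f*N = (3303/2860)*(-657) = -2170071/2860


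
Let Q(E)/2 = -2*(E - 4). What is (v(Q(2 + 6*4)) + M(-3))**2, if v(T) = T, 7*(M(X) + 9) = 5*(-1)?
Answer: 467856/49 ≈ 9548.1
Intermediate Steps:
Q(E) = 16 - 4*E (Q(E) = 2*(-2*(E - 4)) = 2*(-2*(-4 + E)) = 2*(8 - 2*E) = 16 - 4*E)
M(X) = -68/7 (M(X) = -9 + (5*(-1))/7 = -9 + (1/7)*(-5) = -9 - 5/7 = -68/7)
(v(Q(2 + 6*4)) + M(-3))**2 = ((16 - 4*(2 + 6*4)) - 68/7)**2 = ((16 - 4*(2 + 24)) - 68/7)**2 = ((16 - 4*26) - 68/7)**2 = ((16 - 104) - 68/7)**2 = (-88 - 68/7)**2 = (-684/7)**2 = 467856/49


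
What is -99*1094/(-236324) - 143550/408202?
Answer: 233782173/2192452942 ≈ 0.10663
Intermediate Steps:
-99*1094/(-236324) - 143550/408202 = -108306*(-1/236324) - 143550*1/408202 = 4923/10742 - 71775/204101 = 233782173/2192452942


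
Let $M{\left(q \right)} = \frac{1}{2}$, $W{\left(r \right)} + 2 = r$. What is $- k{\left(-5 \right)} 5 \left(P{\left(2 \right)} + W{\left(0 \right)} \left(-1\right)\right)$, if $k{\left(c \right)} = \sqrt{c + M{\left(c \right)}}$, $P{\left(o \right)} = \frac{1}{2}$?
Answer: $- \frac{75 i \sqrt{2}}{4} \approx - 26.517 i$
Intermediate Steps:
$W{\left(r \right)} = -2 + r$
$M{\left(q \right)} = \frac{1}{2}$
$P{\left(o \right)} = \frac{1}{2}$
$k{\left(c \right)} = \sqrt{\frac{1}{2} + c}$ ($k{\left(c \right)} = \sqrt{c + \frac{1}{2}} = \sqrt{\frac{1}{2} + c}$)
$- k{\left(-5 \right)} 5 \left(P{\left(2 \right)} + W{\left(0 \right)} \left(-1\right)\right) = - \frac{\sqrt{2 + 4 \left(-5\right)}}{2} \cdot 5 \left(\frac{1}{2} + \left(-2 + 0\right) \left(-1\right)\right) = - \frac{\sqrt{2 - 20}}{2} \cdot 5 \left(\frac{1}{2} - -2\right) = - \frac{\sqrt{-18}}{2} \cdot 5 \left(\frac{1}{2} + 2\right) = - \frac{\frac{3 i \sqrt{2}}{2} \cdot 5 \cdot 5}{2} = - \frac{\frac{15 i \sqrt{2}}{2} \cdot 5}{2} = - \frac{75 i \sqrt{2}}{4}$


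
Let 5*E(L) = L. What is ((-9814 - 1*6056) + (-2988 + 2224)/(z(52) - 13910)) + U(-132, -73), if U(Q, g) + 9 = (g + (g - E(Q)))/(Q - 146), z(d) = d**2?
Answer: -61832234928/3894085 ≈ -15879.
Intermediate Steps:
E(L) = L/5
U(Q, g) = -9 + (2*g - Q/5)/(-146 + Q) (U(Q, g) = -9 + (g + (g - Q/5))/(Q - 146) = -9 + (g + (g - Q/5))/(-146 + Q) = -9 + (2*g - Q/5)/(-146 + Q))
((-9814 - 1*6056) + (-2988 + 2224)/(z(52) - 13910)) + U(-132, -73) = ((-9814 - 1*6056) + (-2988 + 2224)/(52**2 - 13910)) + 2*(3285 - 23*(-132) + 5*(-73))/(5*(-146 - 132)) = ((-9814 - 6056) - 764/(2704 - 13910)) + (2/5)*(3285 + 3036 - 365)/(-278) = (-15870 - 764/(-11206)) + (2/5)*(-1/278)*5956 = (-15870 - 764*(-1/11206)) - 5956/695 = (-15870 + 382/5603) - 5956/695 = -88919228/5603 - 5956/695 = -61832234928/3894085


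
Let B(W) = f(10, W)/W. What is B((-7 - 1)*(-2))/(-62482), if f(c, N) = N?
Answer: -1/62482 ≈ -1.6005e-5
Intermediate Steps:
B(W) = 1 (B(W) = W/W = 1)
B((-7 - 1)*(-2))/(-62482) = 1/(-62482) = 1*(-1/62482) = -1/62482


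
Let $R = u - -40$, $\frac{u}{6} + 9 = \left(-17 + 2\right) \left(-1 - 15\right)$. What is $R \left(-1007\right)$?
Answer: $-1435982$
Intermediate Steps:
$u = 1386$ ($u = -54 + 6 \left(-17 + 2\right) \left(-1 - 15\right) = -54 + 6 \left(\left(-15\right) \left(-16\right)\right) = -54 + 6 \cdot 240 = -54 + 1440 = 1386$)
$R = 1426$ ($R = 1386 - -40 = 1386 + 40 = 1426$)
$R \left(-1007\right) = 1426 \left(-1007\right) = -1435982$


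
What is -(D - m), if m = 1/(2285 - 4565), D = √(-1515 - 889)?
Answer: -1/2280 - 2*I*√601 ≈ -0.0004386 - 49.031*I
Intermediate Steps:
D = 2*I*√601 (D = √(-2404) = 2*I*√601 ≈ 49.031*I)
m = -1/2280 (m = 1/(-2280) = -1/2280 ≈ -0.00043860)
-(D - m) = -(2*I*√601 - 1*(-1/2280)) = -(2*I*√601 + 1/2280) = -(1/2280 + 2*I*√601) = -1/2280 - 2*I*√601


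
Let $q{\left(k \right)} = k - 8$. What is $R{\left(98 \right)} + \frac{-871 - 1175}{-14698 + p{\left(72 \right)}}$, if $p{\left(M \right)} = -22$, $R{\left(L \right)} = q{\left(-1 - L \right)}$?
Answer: $- \frac{786497}{7360} \approx -106.86$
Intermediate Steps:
$q{\left(k \right)} = -8 + k$ ($q{\left(k \right)} = k - 8 = -8 + k$)
$R{\left(L \right)} = -9 - L$ ($R{\left(L \right)} = -8 - \left(1 + L\right) = -9 - L$)
$R{\left(98 \right)} + \frac{-871 - 1175}{-14698 + p{\left(72 \right)}} = \left(-9 - 98\right) + \frac{-871 - 1175}{-14698 - 22} = \left(-9 - 98\right) + \frac{-871 + \left(-8724 + 7549\right)}{-14720} = -107 + \left(-871 - 1175\right) \left(- \frac{1}{14720}\right) = -107 - - \frac{1023}{7360} = -107 + \frac{1023}{7360} = - \frac{786497}{7360}$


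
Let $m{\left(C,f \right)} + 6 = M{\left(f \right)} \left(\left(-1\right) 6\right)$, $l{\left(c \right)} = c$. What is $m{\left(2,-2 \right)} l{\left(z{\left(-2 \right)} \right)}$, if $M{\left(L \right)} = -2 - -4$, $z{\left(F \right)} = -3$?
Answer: $54$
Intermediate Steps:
$M{\left(L \right)} = 2$ ($M{\left(L \right)} = -2 + 4 = 2$)
$m{\left(C,f \right)} = -18$ ($m{\left(C,f \right)} = -6 + 2 \left(\left(-1\right) 6\right) = -6 + 2 \left(-6\right) = -6 - 12 = -18$)
$m{\left(2,-2 \right)} l{\left(z{\left(-2 \right)} \right)} = \left(-18\right) \left(-3\right) = 54$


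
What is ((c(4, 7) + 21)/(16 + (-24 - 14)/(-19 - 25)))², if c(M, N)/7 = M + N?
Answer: 94864/2809 ≈ 33.771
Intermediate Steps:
c(M, N) = 7*M + 7*N (c(M, N) = 7*(M + N) = 7*M + 7*N)
((c(4, 7) + 21)/(16 + (-24 - 14)/(-19 - 25)))² = (((7*4 + 7*7) + 21)/(16 + (-24 - 14)/(-19 - 25)))² = (((28 + 49) + 21)/(16 - 38/(-44)))² = ((77 + 21)/(16 - 38*(-1/44)))² = (98/(16 + 19/22))² = (98/(371/22))² = (98*(22/371))² = (308/53)² = 94864/2809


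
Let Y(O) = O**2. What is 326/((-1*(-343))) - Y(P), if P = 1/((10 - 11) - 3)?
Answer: 4873/5488 ≈ 0.88794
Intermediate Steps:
P = -1/4 (P = 1/(-1 - 3) = 1/(-4) = -1/4 ≈ -0.25000)
326/((-1*(-343))) - Y(P) = 326/((-1*(-343))) - (-1/4)**2 = 326/343 - 1*1/16 = 326*(1/343) - 1/16 = 326/343 - 1/16 = 4873/5488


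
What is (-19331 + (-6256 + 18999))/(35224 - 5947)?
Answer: -732/3253 ≈ -0.22502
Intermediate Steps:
(-19331 + (-6256 + 18999))/(35224 - 5947) = (-19331 + 12743)/29277 = -6588*1/29277 = -732/3253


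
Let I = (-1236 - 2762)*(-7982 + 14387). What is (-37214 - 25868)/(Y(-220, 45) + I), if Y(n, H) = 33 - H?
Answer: 31541/12803601 ≈ 0.0024634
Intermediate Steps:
I = -25607190 (I = -3998*6405 = -25607190)
(-37214 - 25868)/(Y(-220, 45) + I) = (-37214 - 25868)/((33 - 1*45) - 25607190) = -63082/((33 - 45) - 25607190) = -63082/(-12 - 25607190) = -63082/(-25607202) = -63082*(-1/25607202) = 31541/12803601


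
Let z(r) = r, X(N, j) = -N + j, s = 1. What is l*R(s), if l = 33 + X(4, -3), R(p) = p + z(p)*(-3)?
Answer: -52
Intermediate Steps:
X(N, j) = j - N
R(p) = -2*p (R(p) = p + p*(-3) = p - 3*p = -2*p)
l = 26 (l = 33 + (-3 - 1*4) = 33 + (-3 - 4) = 33 - 7 = 26)
l*R(s) = 26*(-2*1) = 26*(-2) = -52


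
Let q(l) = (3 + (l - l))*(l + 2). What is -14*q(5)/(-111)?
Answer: 98/37 ≈ 2.6486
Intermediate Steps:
q(l) = 6 + 3*l (q(l) = (3 + 0)*(2 + l) = 3*(2 + l) = 6 + 3*l)
-14*q(5)/(-111) = -14*(6 + 3*5)/(-111) = -14*(6 + 15)*(-1)/111 = -294*(-1)/111 = -14*(-7/37) = 98/37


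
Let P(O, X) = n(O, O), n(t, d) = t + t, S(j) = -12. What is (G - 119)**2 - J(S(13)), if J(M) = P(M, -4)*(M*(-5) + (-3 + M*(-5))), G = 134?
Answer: 3033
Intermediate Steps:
n(t, d) = 2*t
P(O, X) = 2*O
J(M) = 2*M*(-3 - 10*M) (J(M) = (2*M)*(M*(-5) + (-3 + M*(-5))) = (2*M)*(-5*M + (-3 - 5*M)) = (2*M)*(-3 - 10*M) = 2*M*(-3 - 10*M))
(G - 119)**2 - J(S(13)) = (134 - 119)**2 - (-2)*(-12)*(3 + 10*(-12)) = 15**2 - (-2)*(-12)*(3 - 120) = 225 - (-2)*(-12)*(-117) = 225 - 1*(-2808) = 225 + 2808 = 3033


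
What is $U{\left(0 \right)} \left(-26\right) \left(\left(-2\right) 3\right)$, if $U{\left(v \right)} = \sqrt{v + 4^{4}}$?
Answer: $2496$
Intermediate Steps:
$U{\left(v \right)} = \sqrt{256 + v}$ ($U{\left(v \right)} = \sqrt{v + 256} = \sqrt{256 + v}$)
$U{\left(0 \right)} \left(-26\right) \left(\left(-2\right) 3\right) = \sqrt{256 + 0} \left(-26\right) \left(\left(-2\right) 3\right) = \sqrt{256} \left(-26\right) \left(-6\right) = 16 \left(-26\right) \left(-6\right) = \left(-416\right) \left(-6\right) = 2496$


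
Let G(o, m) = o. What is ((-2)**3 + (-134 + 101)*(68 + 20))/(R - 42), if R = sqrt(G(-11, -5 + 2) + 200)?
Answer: 5824/75 + 416*sqrt(21)/75 ≈ 103.07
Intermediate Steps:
R = 3*sqrt(21) (R = sqrt(-11 + 200) = sqrt(189) = 3*sqrt(21) ≈ 13.748)
((-2)**3 + (-134 + 101)*(68 + 20))/(R - 42) = ((-2)**3 + (-134 + 101)*(68 + 20))/(3*sqrt(21) - 42) = (-8 - 33*88)/(-42 + 3*sqrt(21)) = (-8 - 2904)/(-42 + 3*sqrt(21)) = -2912/(-42 + 3*sqrt(21))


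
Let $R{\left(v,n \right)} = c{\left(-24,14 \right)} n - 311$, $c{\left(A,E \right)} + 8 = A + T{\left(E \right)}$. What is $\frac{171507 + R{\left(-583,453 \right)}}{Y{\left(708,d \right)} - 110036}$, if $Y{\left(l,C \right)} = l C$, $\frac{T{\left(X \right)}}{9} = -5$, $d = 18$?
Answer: $- \frac{136315}{97292} \approx -1.4011$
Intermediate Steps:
$T{\left(X \right)} = -45$ ($T{\left(X \right)} = 9 \left(-5\right) = -45$)
$c{\left(A,E \right)} = -53 + A$ ($c{\left(A,E \right)} = -8 + \left(A - 45\right) = -8 + \left(-45 + A\right) = -53 + A$)
$R{\left(v,n \right)} = -311 - 77 n$ ($R{\left(v,n \right)} = \left(-53 - 24\right) n - 311 = - 77 n - 311 = -311 - 77 n$)
$Y{\left(l,C \right)} = C l$
$\frac{171507 + R{\left(-583,453 \right)}}{Y{\left(708,d \right)} - 110036} = \frac{171507 - 35192}{18 \cdot 708 - 110036} = \frac{171507 - 35192}{12744 - 110036} = \frac{171507 - 35192}{-97292} = 136315 \left(- \frac{1}{97292}\right) = - \frac{136315}{97292}$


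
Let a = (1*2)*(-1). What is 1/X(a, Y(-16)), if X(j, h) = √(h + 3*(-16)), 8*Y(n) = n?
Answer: -I*√2/10 ≈ -0.14142*I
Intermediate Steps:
Y(n) = n/8
a = -2 (a = 2*(-1) = -2)
X(j, h) = √(-48 + h) (X(j, h) = √(h - 48) = √(-48 + h))
1/X(a, Y(-16)) = 1/(√(-48 + (⅛)*(-16))) = 1/(√(-48 - 2)) = 1/(√(-50)) = 1/(5*I*√2) = -I*√2/10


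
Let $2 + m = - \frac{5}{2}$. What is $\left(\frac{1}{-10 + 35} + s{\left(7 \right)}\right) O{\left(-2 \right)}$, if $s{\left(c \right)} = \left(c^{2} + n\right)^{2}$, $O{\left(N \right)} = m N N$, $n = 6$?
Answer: $- \frac{1361268}{25} \approx -54451.0$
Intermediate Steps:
$m = - \frac{9}{2}$ ($m = -2 - \frac{5}{2} = - \frac{9}{2} \approx -4.5$)
$O{\left(N \right)} = - \frac{9 N^{2}}{2}$ ($O{\left(N \right)} = - \frac{9 N}{2} N = - \frac{9 N^{2}}{2}$)
$s{\left(c \right)} = \left(6 + c^{2}\right)^{2}$ ($s{\left(c \right)} = \left(c^{2} + 6\right)^{2} = \left(6 + c^{2}\right)^{2}$)
$\left(\frac{1}{-10 + 35} + s{\left(7 \right)}\right) O{\left(-2 \right)} = \left(\frac{1}{-10 + 35} + \left(6 + 7^{2}\right)^{2}\right) \left(- \frac{9 \left(-2\right)^{2}}{2}\right) = \left(\frac{1}{25} + \left(6 + 49\right)^{2}\right) \left(\left(- \frac{9}{2}\right) 4\right) = \left(\frac{1}{25} + 55^{2}\right) \left(-18\right) = \left(\frac{1}{25} + 3025\right) \left(-18\right) = \frac{75626}{25} \left(-18\right) = - \frac{1361268}{25}$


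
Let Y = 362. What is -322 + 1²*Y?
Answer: 40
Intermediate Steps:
-322 + 1²*Y = -322 + 1²*362 = -322 + 1*362 = -322 + 362 = 40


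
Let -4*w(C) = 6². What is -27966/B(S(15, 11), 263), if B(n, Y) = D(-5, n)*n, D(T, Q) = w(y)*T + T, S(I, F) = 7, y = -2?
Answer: -13983/140 ≈ -99.879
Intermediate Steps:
w(C) = -9 (w(C) = -¼*6² = -¼*36 = -9)
D(T, Q) = -8*T (D(T, Q) = -9*T + T = -8*T)
B(n, Y) = 40*n (B(n, Y) = (-8*(-5))*n = 40*n)
-27966/B(S(15, 11), 263) = -27966/(40*7) = -27966/280 = -27966*1/280 = -13983/140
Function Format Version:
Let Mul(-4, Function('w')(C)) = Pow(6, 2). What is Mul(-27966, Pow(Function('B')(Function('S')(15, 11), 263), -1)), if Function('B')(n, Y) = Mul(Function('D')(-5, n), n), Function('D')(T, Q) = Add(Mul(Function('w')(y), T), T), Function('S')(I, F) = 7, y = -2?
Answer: Rational(-13983, 140) ≈ -99.879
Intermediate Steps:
Function('w')(C) = -9 (Function('w')(C) = Mul(Rational(-1, 4), Pow(6, 2)) = Mul(Rational(-1, 4), 36) = -9)
Function('D')(T, Q) = Mul(-8, T) (Function('D')(T, Q) = Add(Mul(-9, T), T) = Mul(-8, T))
Function('B')(n, Y) = Mul(40, n) (Function('B')(n, Y) = Mul(Mul(-8, -5), n) = Mul(40, n))
Mul(-27966, Pow(Function('B')(Function('S')(15, 11), 263), -1)) = Mul(-27966, Pow(Mul(40, 7), -1)) = Mul(-27966, Pow(280, -1)) = Mul(-27966, Rational(1, 280)) = Rational(-13983, 140)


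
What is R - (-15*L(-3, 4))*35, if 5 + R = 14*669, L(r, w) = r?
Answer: 7786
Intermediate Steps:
R = 9361 (R = -5 + 14*669 = -5 + 9366 = 9361)
R - (-15*L(-3, 4))*35 = 9361 - (-15*(-3))*35 = 9361 - 45*35 = 9361 - 1*1575 = 9361 - 1575 = 7786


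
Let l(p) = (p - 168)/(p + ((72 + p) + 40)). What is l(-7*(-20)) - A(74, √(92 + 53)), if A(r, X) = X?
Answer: -1/14 - √145 ≈ -12.113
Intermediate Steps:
l(p) = (-168 + p)/(112 + 2*p) (l(p) = (-168 + p)/(p + (112 + p)) = (-168 + p)/(112 + 2*p))
l(-7*(-20)) - A(74, √(92 + 53)) = (-168 - 7*(-20))/(2*(56 - 7*(-20))) - √(92 + 53) = (-168 + 140)/(2*(56 + 140)) - √145 = (½)*(-28)/196 - √145 = (½)*(1/196)*(-28) - √145 = -1/14 - √145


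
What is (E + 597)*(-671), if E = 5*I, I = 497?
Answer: -2068022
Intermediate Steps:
E = 2485 (E = 5*497 = 2485)
(E + 597)*(-671) = (2485 + 597)*(-671) = 3082*(-671) = -2068022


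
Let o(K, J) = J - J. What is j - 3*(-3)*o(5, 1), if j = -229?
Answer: -229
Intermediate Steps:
o(K, J) = 0
j - 3*(-3)*o(5, 1) = -229 - 3*(-3)*0 = -229 - (-9)*0 = -229 - 1*0 = -229 + 0 = -229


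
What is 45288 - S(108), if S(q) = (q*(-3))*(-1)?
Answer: 44964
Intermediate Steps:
S(q) = 3*q (S(q) = -3*q*(-1) = 3*q)
45288 - S(108) = 45288 - 3*108 = 45288 - 1*324 = 45288 - 324 = 44964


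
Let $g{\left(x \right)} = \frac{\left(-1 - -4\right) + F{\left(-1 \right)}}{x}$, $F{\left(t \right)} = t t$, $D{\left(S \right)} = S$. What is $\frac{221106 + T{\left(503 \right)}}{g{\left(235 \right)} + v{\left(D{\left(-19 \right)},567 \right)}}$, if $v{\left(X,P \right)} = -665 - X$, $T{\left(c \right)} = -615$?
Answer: $- \frac{17271795}{50602} \approx -341.33$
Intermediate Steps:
$F{\left(t \right)} = t^{2}$
$g{\left(x \right)} = \frac{4}{x}$ ($g{\left(x \right)} = \frac{\left(-1 - -4\right) + \left(-1\right)^{2}}{x} = \frac{\left(-1 + 4\right) + 1}{x} = \frac{3 + 1}{x} = \frac{4}{x}$)
$\frac{221106 + T{\left(503 \right)}}{g{\left(235 \right)} + v{\left(D{\left(-19 \right)},567 \right)}} = \frac{221106 - 615}{\frac{4}{235} - 646} = \frac{220491}{4 \cdot \frac{1}{235} + \left(-665 + 19\right)} = \frac{220491}{\frac{4}{235} - 646} = \frac{220491}{- \frac{151806}{235}} = 220491 \left(- \frac{235}{151806}\right) = - \frac{17271795}{50602}$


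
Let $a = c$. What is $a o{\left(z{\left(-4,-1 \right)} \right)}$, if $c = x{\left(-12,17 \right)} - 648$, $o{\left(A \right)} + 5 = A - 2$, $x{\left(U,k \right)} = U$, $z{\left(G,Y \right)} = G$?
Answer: $7260$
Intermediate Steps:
$o{\left(A \right)} = -7 + A$ ($o{\left(A \right)} = -5 + \left(A - 2\right) = -5 + \left(-2 + A\right) = -7 + A$)
$c = -660$ ($c = -12 - 648 = -660$)
$a = -660$
$a o{\left(z{\left(-4,-1 \right)} \right)} = - 660 \left(-7 - 4\right) = \left(-660\right) \left(-11\right) = 7260$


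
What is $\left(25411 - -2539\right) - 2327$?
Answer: $25623$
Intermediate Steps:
$\left(25411 - -2539\right) - 2327 = \left(25411 + \left(-1264 + 3803\right)\right) - 2327 = \left(25411 + 2539\right) - 2327 = 27950 - 2327 = 25623$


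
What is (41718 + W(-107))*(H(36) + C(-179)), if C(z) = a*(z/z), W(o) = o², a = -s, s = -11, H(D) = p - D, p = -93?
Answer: -6273706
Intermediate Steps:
H(D) = -93 - D
a = 11 (a = -1*(-11) = 11)
C(z) = 11 (C(z) = 11*(z/z) = 11*1 = 11)
(41718 + W(-107))*(H(36) + C(-179)) = (41718 + (-107)²)*((-93 - 1*36) + 11) = (41718 + 11449)*((-93 - 36) + 11) = 53167*(-129 + 11) = 53167*(-118) = -6273706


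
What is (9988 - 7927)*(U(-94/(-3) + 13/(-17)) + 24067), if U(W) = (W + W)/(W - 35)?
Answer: 5601822732/113 ≈ 4.9574e+7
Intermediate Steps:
U(W) = 2*W/(-35 + W) (U(W) = (2*W)/(-35 + W) = 2*W/(-35 + W))
(9988 - 7927)*(U(-94/(-3) + 13/(-17)) + 24067) = (9988 - 7927)*(2*(-94/(-3) + 13/(-17))/(-35 + (-94/(-3) + 13/(-17))) + 24067) = 2061*(2*(-94*(-1/3) + 13*(-1/17))/(-35 + (-94*(-1/3) + 13*(-1/17))) + 24067) = 2061*(2*(94/3 - 13/17)/(-35 + (94/3 - 13/17)) + 24067) = 2061*(2*(1559/51)/(-35 + 1559/51) + 24067) = 2061*(2*(1559/51)/(-226/51) + 24067) = 2061*(2*(1559/51)*(-51/226) + 24067) = 2061*(-1559/113 + 24067) = 2061*(2718012/113) = 5601822732/113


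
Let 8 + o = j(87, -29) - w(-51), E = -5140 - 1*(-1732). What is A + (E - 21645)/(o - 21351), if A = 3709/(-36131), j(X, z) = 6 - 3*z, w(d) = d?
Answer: 826503508/766519165 ≈ 1.0783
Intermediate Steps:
A = -3709/36131 (A = 3709*(-1/36131) = -3709/36131 ≈ -0.10265)
E = -3408 (E = -5140 + 1732 = -3408)
o = 136 (o = -8 + ((6 - 3*(-29)) - 1*(-51)) = -8 + ((6 + 87) + 51) = -8 + (93 + 51) = -8 + 144 = 136)
A + (E - 21645)/(o - 21351) = -3709/36131 + (-3408 - 21645)/(136 - 21351) = -3709/36131 - 25053/(-21215) = -3709/36131 - 25053*(-1/21215) = -3709/36131 + 25053/21215 = 826503508/766519165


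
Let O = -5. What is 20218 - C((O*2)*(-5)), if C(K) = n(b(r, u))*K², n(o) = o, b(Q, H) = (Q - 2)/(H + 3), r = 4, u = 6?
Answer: 176962/9 ≈ 19662.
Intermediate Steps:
b(Q, H) = (-2 + Q)/(3 + H)
C(K) = 2*K²/9 (C(K) = ((-2 + 4)/(3 + 6))*K² = (2/9)*K² = ((⅑)*2)*K² = 2*K²/9)
20218 - C((O*2)*(-5)) = 20218 - 2*(-5*2*(-5))²/9 = 20218 - 2*(-10*(-5))²/9 = 20218 - 2*50²/9 = 20218 - 2*2500/9 = 20218 - 1*5000/9 = 20218 - 5000/9 = 176962/9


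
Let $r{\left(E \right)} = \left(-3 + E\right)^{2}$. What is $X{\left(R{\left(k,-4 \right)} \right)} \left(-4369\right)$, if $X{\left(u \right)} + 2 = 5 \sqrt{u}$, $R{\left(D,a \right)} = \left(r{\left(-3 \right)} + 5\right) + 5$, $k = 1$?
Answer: $8738 - 21845 \sqrt{46} \approx -1.3942 \cdot 10^{5}$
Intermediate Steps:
$R{\left(D,a \right)} = 46$ ($R{\left(D,a \right)} = \left(\left(-3 - 3\right)^{2} + 5\right) + 5 = \left(\left(-6\right)^{2} + 5\right) + 5 = \left(36 + 5\right) + 5 = 41 + 5 = 46$)
$X{\left(u \right)} = -2 + 5 \sqrt{u}$
$X{\left(R{\left(k,-4 \right)} \right)} \left(-4369\right) = \left(-2 + 5 \sqrt{46}\right) \left(-4369\right) = 8738 - 21845 \sqrt{46}$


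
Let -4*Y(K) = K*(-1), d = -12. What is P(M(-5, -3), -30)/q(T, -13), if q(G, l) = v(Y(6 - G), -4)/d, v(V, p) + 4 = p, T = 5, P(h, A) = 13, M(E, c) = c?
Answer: 39/2 ≈ 19.500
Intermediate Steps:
Y(K) = K/4 (Y(K) = -K*(-1)/4 = -(-1)*K/4 = K/4)
v(V, p) = -4 + p
q(G, l) = ⅔ (q(G, l) = (-4 - 4)/(-12) = -8*(-1/12) = ⅔)
P(M(-5, -3), -30)/q(T, -13) = 13/(⅔) = 13*(3/2) = 39/2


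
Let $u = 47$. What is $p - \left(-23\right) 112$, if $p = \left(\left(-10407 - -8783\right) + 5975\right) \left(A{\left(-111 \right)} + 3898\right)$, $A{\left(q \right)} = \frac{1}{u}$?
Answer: $\frac{797254729}{47} \approx 1.6963 \cdot 10^{7}$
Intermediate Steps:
$A{\left(q \right)} = \frac{1}{47}$
$p = \frac{797133657}{47}$ ($p = \left(\left(-10407 - -8783\right) + 5975\right) \left(\frac{1}{47} + 3898\right) = \left(\left(-10407 + 8783\right) + 5975\right) \frac{183207}{47} = \left(-1624 + 5975\right) \frac{183207}{47} = 4351 \cdot \frac{183207}{47} = \frac{797133657}{47} \approx 1.696 \cdot 10^{7}$)
$p - \left(-23\right) 112 = \frac{797133657}{47} - \left(-23\right) 112 = \frac{797133657}{47} - -2576 = \frac{797133657}{47} + 2576 = \frac{797254729}{47}$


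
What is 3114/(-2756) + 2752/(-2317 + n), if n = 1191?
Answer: -2772719/775814 ≈ -3.5739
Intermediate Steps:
3114/(-2756) + 2752/(-2317 + n) = 3114/(-2756) + 2752/(-2317 + 1191) = 3114*(-1/2756) + 2752/(-1126) = -1557/1378 + 2752*(-1/1126) = -1557/1378 - 1376/563 = -2772719/775814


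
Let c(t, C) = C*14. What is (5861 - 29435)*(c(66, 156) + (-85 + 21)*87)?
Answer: 79774416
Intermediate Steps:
c(t, C) = 14*C
(5861 - 29435)*(c(66, 156) + (-85 + 21)*87) = (5861 - 29435)*(14*156 + (-85 + 21)*87) = -23574*(2184 - 64*87) = -23574*(2184 - 5568) = -23574*(-3384) = 79774416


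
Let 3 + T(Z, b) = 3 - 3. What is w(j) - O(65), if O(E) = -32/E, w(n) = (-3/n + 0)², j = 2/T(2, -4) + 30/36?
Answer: 21092/65 ≈ 324.49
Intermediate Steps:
T(Z, b) = -3 (T(Z, b) = -3 + (3 - 3) = -3 + 0 = -3)
j = ⅙ (j = 2/(-3) + 30/36 = 2*(-⅓) + 30*(1/36) = -⅔ + ⅚ = ⅙ ≈ 0.16667)
w(n) = 9/n² (w(n) = (-3/n)² = 9/n²)
w(j) - O(65) = 9/6⁻² - (-32)/65 = 9*36 - (-32)/65 = 324 - 1*(-32/65) = 324 + 32/65 = 21092/65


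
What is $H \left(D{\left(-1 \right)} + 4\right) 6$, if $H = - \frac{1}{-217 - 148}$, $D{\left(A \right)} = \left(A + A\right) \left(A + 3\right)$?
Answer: $0$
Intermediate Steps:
$D{\left(A \right)} = 2 A \left(3 + A\right)$
$H = \frac{1}{365}$ ($H = - \frac{1}{-365} = \left(-1\right) \left(- \frac{1}{365}\right) = \frac{1}{365} \approx 0.0027397$)
$H \left(D{\left(-1 \right)} + 4\right) 6 = \frac{\left(2 \left(-1\right) \left(3 - 1\right) + 4\right) 6}{365} = \frac{\left(2 \left(-1\right) 2 + 4\right) 6}{365} = \frac{\left(-4 + 4\right) 6}{365} = \frac{0 \cdot 6}{365} = \frac{1}{365} \cdot 0 = 0$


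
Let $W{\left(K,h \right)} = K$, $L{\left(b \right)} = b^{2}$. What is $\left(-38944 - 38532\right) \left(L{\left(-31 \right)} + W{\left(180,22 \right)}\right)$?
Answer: $-88400116$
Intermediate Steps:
$\left(-38944 - 38532\right) \left(L{\left(-31 \right)} + W{\left(180,22 \right)}\right) = \left(-38944 - 38532\right) \left(\left(-31\right)^{2} + 180\right) = - 77476 \left(961 + 180\right) = \left(-77476\right) 1141 = -88400116$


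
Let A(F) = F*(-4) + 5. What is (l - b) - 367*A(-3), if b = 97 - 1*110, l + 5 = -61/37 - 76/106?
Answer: -12223630/1961 ≈ -6233.4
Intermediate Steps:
A(F) = 5 - 4*F (A(F) = -4*F + 5 = 5 - 4*F)
l = -14444/1961 (l = -5 + (-61/37 - 76/106) = -5 + (-61*1/37 - 76*1/106) = -5 + (-61/37 - 38/53) = -5 - 4639/1961 = -14444/1961 ≈ -7.3656)
b = -13 (b = 97 - 110 = -13)
(l - b) - 367*A(-3) = (-14444/1961 - 1*(-13)) - 367*(5 - 4*(-3)) = (-14444/1961 + 13) - 367*(5 + 12) = 11049/1961 - 367*17 = 11049/1961 - 6239 = -12223630/1961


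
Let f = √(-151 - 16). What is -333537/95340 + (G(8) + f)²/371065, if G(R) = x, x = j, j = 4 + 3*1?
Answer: -1650335427/471697828 + 14*I*√167/371065 ≈ -3.4987 + 0.00048757*I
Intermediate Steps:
f = I*√167 (f = √(-167) = I*√167 ≈ 12.923*I)
j = 7 (j = 4 + 3 = 7)
x = 7
G(R) = 7
-333537/95340 + (G(8) + f)²/371065 = -333537/95340 + (7 + I*√167)²/371065 = -333537*1/95340 + (7 + I*√167)²*(1/371065) = -111179/31780 + (7 + I*√167)²/371065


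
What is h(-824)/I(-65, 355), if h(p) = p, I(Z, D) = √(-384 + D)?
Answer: 824*I*√29/29 ≈ 153.01*I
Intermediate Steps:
h(-824)/I(-65, 355) = -824/√(-384 + 355) = -824*(-I*√29/29) = -(-824)*I*√29/29 = 824*I*√29/29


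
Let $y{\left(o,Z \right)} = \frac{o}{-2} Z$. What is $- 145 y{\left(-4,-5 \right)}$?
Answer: $1450$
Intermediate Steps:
$y{\left(o,Z \right)} = - \frac{Z o}{2}$ ($y{\left(o,Z \right)} = o \left(- \frac{1}{2}\right) Z = - \frac{o}{2} Z = - \frac{Z o}{2}$)
$- 145 y{\left(-4,-5 \right)} = - 145 \left(\left(- \frac{1}{2}\right) \left(-5\right) \left(-4\right)\right) = \left(-145\right) \left(-10\right) = 1450$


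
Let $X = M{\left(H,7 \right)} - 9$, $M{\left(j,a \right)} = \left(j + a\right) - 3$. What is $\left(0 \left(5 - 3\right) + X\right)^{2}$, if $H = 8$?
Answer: $9$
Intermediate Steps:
$M{\left(j,a \right)} = -3 + a + j$ ($M{\left(j,a \right)} = \left(a + j\right) - 3 = -3 + a + j$)
$X = 3$ ($X = \left(-3 + 7 + 8\right) - 9 = 12 - 9 = 3$)
$\left(0 \left(5 - 3\right) + X\right)^{2} = \left(0 \left(5 - 3\right) + 3\right)^{2} = \left(0 \cdot 2 + 3\right)^{2} = \left(0 + 3\right)^{2} = 3^{2} = 9$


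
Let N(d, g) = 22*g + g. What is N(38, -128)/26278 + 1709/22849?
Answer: -11179177/300213011 ≈ -0.037237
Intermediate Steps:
N(d, g) = 23*g
N(38, -128)/26278 + 1709/22849 = (23*(-128))/26278 + 1709/22849 = -2944*1/26278 + 1709*(1/22849) = -1472/13139 + 1709/22849 = -11179177/300213011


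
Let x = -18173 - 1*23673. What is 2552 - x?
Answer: 44398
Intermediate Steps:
x = -41846 (x = -18173 - 23673 = -41846)
2552 - x = 2552 - 1*(-41846) = 2552 + 41846 = 44398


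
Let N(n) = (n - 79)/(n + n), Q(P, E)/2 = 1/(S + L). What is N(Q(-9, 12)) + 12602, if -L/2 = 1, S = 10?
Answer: 24889/2 ≈ 12445.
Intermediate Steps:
L = -2 (L = -2*1 = -2)
Q(P, E) = ¼ (Q(P, E) = 2/(10 - 2) = 2/8 = 2*(⅛) = ¼)
N(n) = (-79 + n)/(2*n) (N(n) = (-79 + n)/((2*n)) = (-79 + n)*(1/(2*n)) = (-79 + n)/(2*n))
N(Q(-9, 12)) + 12602 = (-79 + ¼)/(2*(¼)) + 12602 = (½)*4*(-315/4) + 12602 = -315/2 + 12602 = 24889/2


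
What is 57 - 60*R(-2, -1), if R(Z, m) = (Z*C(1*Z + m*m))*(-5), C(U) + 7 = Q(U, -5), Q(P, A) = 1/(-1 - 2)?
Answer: 4457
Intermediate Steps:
Q(P, A) = -⅓ (Q(P, A) = 1/(-3) = -⅓)
C(U) = -22/3 (C(U) = -7 - ⅓ = -22/3)
R(Z, m) = 110*Z/3 (R(Z, m) = (Z*(-22/3))*(-5) = -22*Z/3*(-5) = 110*Z/3)
57 - 60*R(-2, -1) = 57 - 2200*(-2) = 57 - 60*(-220/3) = 57 + 4400 = 4457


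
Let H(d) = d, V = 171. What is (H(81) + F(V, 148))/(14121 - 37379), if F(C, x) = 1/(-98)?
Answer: -7937/2279284 ≈ -0.0034822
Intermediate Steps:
F(C, x) = -1/98
(H(81) + F(V, 148))/(14121 - 37379) = (81 - 1/98)/(14121 - 37379) = (7937/98)/(-23258) = (7937/98)*(-1/23258) = -7937/2279284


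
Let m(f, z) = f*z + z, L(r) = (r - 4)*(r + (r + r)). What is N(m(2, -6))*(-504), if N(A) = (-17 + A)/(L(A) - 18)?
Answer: 196/13 ≈ 15.077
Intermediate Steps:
L(r) = 3*r*(-4 + r) (L(r) = (-4 + r)*(r + 2*r) = (-4 + r)*(3*r) = 3*r*(-4 + r))
m(f, z) = z + f*z
N(A) = (-17 + A)/(-18 + 3*A*(-4 + A)) (N(A) = (-17 + A)/(3*A*(-4 + A) - 18) = (-17 + A)/(-18 + 3*A*(-4 + A)))
N(m(2, -6))*(-504) = ((-17 - 6*(1 + 2))/(3*(-6 + (-6*(1 + 2))*(-4 - 6*(1 + 2)))))*(-504) = ((-17 - 6*3)/(3*(-6 + (-6*3)*(-4 - 6*3))))*(-504) = ((-17 - 18)/(3*(-6 - 18*(-4 - 18))))*(-504) = ((1/3)*(-35)/(-6 - 18*(-22)))*(-504) = ((1/3)*(-35)/(-6 + 396))*(-504) = ((1/3)*(-35)/390)*(-504) = ((1/3)*(1/390)*(-35))*(-504) = -7/234*(-504) = 196/13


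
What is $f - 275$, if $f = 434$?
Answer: $159$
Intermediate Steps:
$f - 275 = 434 - 275 = 159$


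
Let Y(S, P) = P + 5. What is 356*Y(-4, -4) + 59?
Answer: 415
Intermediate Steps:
Y(S, P) = 5 + P
356*Y(-4, -4) + 59 = 356*(5 - 4) + 59 = 356*1 + 59 = 356 + 59 = 415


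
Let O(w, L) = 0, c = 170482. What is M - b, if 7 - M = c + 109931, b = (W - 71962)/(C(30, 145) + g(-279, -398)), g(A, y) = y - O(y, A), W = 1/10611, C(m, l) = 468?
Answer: -207513575839/742770 ≈ -2.7938e+5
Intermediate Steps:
W = 1/10611 ≈ 9.4242e-5
g(A, y) = y (g(A, y) = y - 1*0 = y + 0 = y)
b = -763588781/742770 (b = (1/10611 - 71962)/(468 - 398) = -763588781/10611/70 = -763588781/10611*1/70 = -763588781/742770 ≈ -1028.0)
M = -280406 (M = 7 - (170482 + 109931) = 7 - 1*280413 = 7 - 280413 = -280406)
M - b = -280406 - 1*(-763588781/742770) = -280406 + 763588781/742770 = -207513575839/742770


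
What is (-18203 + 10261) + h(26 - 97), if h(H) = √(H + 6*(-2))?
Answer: -7942 + I*√83 ≈ -7942.0 + 9.1104*I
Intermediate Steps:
h(H) = √(-12 + H) (h(H) = √(H - 12) = √(-12 + H))
(-18203 + 10261) + h(26 - 97) = (-18203 + 10261) + √(-12 + (26 - 97)) = -7942 + √(-12 - 71) = -7942 + √(-83) = -7942 + I*√83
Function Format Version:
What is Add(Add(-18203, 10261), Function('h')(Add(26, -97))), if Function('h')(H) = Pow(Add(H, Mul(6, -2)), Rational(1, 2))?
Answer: Add(-7942, Mul(I, Pow(83, Rational(1, 2)))) ≈ Add(-7942.0, Mul(9.1104, I))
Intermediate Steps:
Function('h')(H) = Pow(Add(-12, H), Rational(1, 2)) (Function('h')(H) = Pow(Add(H, -12), Rational(1, 2)) = Pow(Add(-12, H), Rational(1, 2)))
Add(Add(-18203, 10261), Function('h')(Add(26, -97))) = Add(Add(-18203, 10261), Pow(Add(-12, Add(26, -97)), Rational(1, 2))) = Add(-7942, Pow(Add(-12, -71), Rational(1, 2))) = Add(-7942, Pow(-83, Rational(1, 2))) = Add(-7942, Mul(I, Pow(83, Rational(1, 2))))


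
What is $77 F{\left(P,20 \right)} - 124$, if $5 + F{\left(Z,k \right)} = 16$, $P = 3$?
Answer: $723$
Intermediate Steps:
$F{\left(Z,k \right)} = 11$ ($F{\left(Z,k \right)} = -5 + 16 = 11$)
$77 F{\left(P,20 \right)} - 124 = 77 \cdot 11 - 124 = 847 - 124 = 723$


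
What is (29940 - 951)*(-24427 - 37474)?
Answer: -1794448089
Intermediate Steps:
(29940 - 951)*(-24427 - 37474) = 28989*(-61901) = -1794448089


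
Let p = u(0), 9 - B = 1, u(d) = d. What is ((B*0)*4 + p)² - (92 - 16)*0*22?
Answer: 0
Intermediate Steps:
B = 8 (B = 9 - 1*1 = 9 - 1 = 8)
p = 0
((B*0)*4 + p)² - (92 - 16)*0*22 = ((8*0)*4 + 0)² - (92 - 16)*0*22 = (0*4 + 0)² - 76*0 = (0 + 0)² - 1*0 = 0² + 0 = 0 + 0 = 0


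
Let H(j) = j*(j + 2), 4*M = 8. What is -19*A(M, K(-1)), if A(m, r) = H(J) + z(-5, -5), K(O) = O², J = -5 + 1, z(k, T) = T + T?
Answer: 38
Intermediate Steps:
M = 2 (M = (¼)*8 = 2)
z(k, T) = 2*T
J = -4
H(j) = j*(2 + j)
A(m, r) = -2 (A(m, r) = -4*(2 - 4) + 2*(-5) = -4*(-2) - 10 = 8 - 10 = -2)
-19*A(M, K(-1)) = -19*(-2) = 38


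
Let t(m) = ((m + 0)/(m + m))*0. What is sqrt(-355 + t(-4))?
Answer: I*sqrt(355) ≈ 18.841*I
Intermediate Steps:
t(m) = 0 (t(m) = (m/((2*m)))*0 = (m*(1/(2*m)))*0 = (1/2)*0 = 0)
sqrt(-355 + t(-4)) = sqrt(-355 + 0) = sqrt(-355) = I*sqrt(355)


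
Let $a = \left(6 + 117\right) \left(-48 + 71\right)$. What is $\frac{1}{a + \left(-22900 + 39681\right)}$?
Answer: $\frac{1}{19610} \approx 5.0994 \cdot 10^{-5}$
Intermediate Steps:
$a = 2829$ ($a = 123 \cdot 23 = 2829$)
$\frac{1}{a + \left(-22900 + 39681\right)} = \frac{1}{2829 + \left(-22900 + 39681\right)} = \frac{1}{2829 + 16781} = \frac{1}{19610}$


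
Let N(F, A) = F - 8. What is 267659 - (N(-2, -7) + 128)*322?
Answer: 229663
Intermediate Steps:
N(F, A) = -8 + F
267659 - (N(-2, -7) + 128)*322 = 267659 - ((-8 - 2) + 128)*322 = 267659 - (-10 + 128)*322 = 267659 - 118*322 = 267659 - 1*37996 = 267659 - 37996 = 229663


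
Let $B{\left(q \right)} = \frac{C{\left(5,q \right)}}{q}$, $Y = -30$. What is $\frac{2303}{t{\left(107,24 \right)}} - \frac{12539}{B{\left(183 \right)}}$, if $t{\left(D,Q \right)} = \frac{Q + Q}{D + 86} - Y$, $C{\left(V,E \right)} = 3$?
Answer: $- \frac{637845589}{834} \approx -7.648 \cdot 10^{5}$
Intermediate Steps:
$B{\left(q \right)} = \frac{3}{q}$
$t{\left(D,Q \right)} = 30 + \frac{2 Q}{86 + D}$ ($t{\left(D,Q \right)} = \frac{Q + Q}{D + 86} - -30 = \frac{2 Q}{86 + D} + 30 = 30 + \frac{2 Q}{86 + D}$)
$\frac{2303}{t{\left(107,24 \right)}} - \frac{12539}{B{\left(183 \right)}} = \frac{2303}{2 \frac{1}{86 + 107} \left(1290 + 24 + 15 \cdot 107\right)} - \frac{12539}{3 \cdot \frac{1}{183}} = \frac{2303}{2 \cdot \frac{1}{193} \left(1290 + 24 + 1605\right)} - \frac{12539}{3 \cdot \frac{1}{183}} = \frac{2303}{2 \cdot \frac{1}{193} \cdot 2919} - 12539 \frac{1}{\frac{1}{61}} = \frac{2303}{\frac{5838}{193}} - 764879 = 2303 \cdot \frac{193}{5838} - 764879 = \frac{63497}{834} - 764879 = - \frac{637845589}{834}$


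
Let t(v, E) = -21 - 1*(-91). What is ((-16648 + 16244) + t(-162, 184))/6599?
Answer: -334/6599 ≈ -0.050614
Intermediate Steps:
t(v, E) = 70 (t(v, E) = -21 + 91 = 70)
((-16648 + 16244) + t(-162, 184))/6599 = ((-16648 + 16244) + 70)/6599 = (-404 + 70)*(1/6599) = -334*1/6599 = -334/6599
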